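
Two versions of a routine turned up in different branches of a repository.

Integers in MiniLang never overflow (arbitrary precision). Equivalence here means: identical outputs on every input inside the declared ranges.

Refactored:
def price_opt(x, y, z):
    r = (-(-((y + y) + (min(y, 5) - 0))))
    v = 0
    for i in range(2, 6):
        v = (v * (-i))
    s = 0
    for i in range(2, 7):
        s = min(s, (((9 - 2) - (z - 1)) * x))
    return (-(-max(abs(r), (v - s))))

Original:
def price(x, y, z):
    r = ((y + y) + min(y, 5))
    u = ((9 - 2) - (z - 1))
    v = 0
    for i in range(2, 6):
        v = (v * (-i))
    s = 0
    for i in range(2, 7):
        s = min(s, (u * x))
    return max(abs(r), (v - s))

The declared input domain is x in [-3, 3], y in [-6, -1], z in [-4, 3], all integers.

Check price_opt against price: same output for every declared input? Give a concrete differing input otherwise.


Changes here: statement counts differ, plus local variable names differ, plus constant usage differs, plus arithmetic usage differs; the full 336-point sweep finds no disagreement.
verdict: equivalent


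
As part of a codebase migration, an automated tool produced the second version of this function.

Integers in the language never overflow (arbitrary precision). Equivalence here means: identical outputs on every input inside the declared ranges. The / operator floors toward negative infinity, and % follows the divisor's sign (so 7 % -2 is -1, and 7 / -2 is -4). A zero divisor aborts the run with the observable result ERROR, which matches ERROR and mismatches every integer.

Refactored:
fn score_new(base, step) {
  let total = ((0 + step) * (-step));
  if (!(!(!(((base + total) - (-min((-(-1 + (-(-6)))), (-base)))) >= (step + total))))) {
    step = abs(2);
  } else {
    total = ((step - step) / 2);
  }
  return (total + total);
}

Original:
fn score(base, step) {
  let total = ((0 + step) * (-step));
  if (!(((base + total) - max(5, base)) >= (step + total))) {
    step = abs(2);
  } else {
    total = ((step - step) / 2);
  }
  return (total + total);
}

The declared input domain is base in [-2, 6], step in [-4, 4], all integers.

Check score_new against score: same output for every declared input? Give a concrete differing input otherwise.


Although constant usage differs, plus min/max/abs usage differs, plus arithmetic usage differs, plus boolean connective usage differs, 81/81 inputs agree.
verdict: equivalent


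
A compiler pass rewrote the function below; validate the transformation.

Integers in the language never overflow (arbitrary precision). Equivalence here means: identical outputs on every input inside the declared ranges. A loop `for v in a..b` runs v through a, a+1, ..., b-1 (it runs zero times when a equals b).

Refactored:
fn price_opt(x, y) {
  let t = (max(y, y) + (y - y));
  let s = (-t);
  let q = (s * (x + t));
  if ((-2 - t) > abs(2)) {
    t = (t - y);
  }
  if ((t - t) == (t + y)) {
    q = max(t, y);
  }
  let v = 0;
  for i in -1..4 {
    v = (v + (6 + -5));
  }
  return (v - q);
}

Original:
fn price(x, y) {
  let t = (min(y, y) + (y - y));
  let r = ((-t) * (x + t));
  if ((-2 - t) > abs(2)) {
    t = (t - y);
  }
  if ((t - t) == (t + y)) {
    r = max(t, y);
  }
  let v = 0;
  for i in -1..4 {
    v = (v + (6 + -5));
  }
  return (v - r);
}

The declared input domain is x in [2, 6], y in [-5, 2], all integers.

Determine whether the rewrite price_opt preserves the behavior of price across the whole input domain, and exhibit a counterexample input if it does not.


Although `min(y, y)` became `max(y, y)`, no input in the stated domain can expose it.
One worked example (x=3, y=-4) — price: t := -4 | r := -4 | ((-2 - t) > abs(2)): false | ((t - t) == (t + y)): false | v := 0 | iter i=-1: | v := 1 | iter i=0: | v := 2 | iter i=1: | v := 3 | iter i=2: | v := 4 | iter i=3: | v := 5 | result 9; price_opt: t := -4 | s := 4 | q := -4 | ((-2 - t) > abs(2)): false | ((t - t) == (t + y)): false | v := 0 | iter i=-1: | v := 1 | iter i=0: | v := 2 | iter i=1: | v := 3 | iter i=2: | v := 4 | iter i=3: | v := 5 | result 9; agreement on 9.
An exhaustive pass over the 40 declared inputs shows identical outputs.
verdict: equivalent


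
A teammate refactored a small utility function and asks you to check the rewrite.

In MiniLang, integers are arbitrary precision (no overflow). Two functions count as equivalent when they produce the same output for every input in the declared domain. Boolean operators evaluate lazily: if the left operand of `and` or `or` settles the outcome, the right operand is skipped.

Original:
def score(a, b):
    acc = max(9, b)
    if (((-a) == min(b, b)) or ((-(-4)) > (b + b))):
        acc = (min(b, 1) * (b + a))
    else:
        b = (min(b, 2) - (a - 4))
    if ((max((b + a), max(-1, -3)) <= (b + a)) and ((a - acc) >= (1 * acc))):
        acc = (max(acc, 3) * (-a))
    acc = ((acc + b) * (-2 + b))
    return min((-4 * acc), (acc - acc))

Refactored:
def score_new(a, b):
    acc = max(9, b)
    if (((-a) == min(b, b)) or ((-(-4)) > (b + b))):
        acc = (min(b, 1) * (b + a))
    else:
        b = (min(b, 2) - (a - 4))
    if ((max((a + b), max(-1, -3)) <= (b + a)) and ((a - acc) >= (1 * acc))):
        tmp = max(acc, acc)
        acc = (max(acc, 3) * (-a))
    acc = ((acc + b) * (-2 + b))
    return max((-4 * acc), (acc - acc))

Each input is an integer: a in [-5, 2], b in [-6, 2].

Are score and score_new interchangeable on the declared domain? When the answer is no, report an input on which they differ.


Take a=-5, b=-6.
score: acc becomes 9; next (((-a) == min(b, b)) or ((-(-4)) > (b + b))) evaluates to true; next acc becomes 66; next ((max((b + a), max(-1, -3)) <= (b + a)) and ((a - acc) >= (1 * acc))) evaluates to false; next acc becomes -480; next final value 0
score_new: acc becomes 9; next (((-a) == min(b, b)) or ((-(-4)) > (b + b))) evaluates to true; next acc becomes 66; next ((max((a + b), max(-1, -3)) <= (b + a)) and ((a - acc) >= (1 * acc))) evaluates to false; next acc becomes -480; next final value 1920
0 != 1920, so the rewrite changes behavior.
verdict: not equivalent; witness: a=-5, b=-6


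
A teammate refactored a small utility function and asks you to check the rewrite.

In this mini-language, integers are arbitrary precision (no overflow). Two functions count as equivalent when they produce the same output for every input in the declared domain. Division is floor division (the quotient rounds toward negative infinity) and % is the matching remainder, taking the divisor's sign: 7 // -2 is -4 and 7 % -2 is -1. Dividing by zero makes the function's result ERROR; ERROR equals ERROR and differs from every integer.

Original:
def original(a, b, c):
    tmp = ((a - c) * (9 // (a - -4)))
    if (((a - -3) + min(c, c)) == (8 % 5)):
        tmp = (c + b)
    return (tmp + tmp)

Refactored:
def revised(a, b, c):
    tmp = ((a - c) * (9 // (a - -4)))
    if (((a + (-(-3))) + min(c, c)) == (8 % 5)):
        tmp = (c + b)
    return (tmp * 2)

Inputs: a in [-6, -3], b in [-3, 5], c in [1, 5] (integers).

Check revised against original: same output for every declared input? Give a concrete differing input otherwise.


The two versions differ — the changes include constant usage differs, arithmetic usage differs.
Tracing a=-6, b=1, c=4: original: tmp becomes 50; next (((a - -3) + min(c, c)) == (8 % 5)) evaluates to false; next final value 100 | revised: tmp becomes 50; next (((a + (-(-3))) + min(c, c)) == (8 % 5)) evaluates to false; next final value 100 — matching result 100.
Every one of the 180 inputs gives matching results.
verdict: equivalent


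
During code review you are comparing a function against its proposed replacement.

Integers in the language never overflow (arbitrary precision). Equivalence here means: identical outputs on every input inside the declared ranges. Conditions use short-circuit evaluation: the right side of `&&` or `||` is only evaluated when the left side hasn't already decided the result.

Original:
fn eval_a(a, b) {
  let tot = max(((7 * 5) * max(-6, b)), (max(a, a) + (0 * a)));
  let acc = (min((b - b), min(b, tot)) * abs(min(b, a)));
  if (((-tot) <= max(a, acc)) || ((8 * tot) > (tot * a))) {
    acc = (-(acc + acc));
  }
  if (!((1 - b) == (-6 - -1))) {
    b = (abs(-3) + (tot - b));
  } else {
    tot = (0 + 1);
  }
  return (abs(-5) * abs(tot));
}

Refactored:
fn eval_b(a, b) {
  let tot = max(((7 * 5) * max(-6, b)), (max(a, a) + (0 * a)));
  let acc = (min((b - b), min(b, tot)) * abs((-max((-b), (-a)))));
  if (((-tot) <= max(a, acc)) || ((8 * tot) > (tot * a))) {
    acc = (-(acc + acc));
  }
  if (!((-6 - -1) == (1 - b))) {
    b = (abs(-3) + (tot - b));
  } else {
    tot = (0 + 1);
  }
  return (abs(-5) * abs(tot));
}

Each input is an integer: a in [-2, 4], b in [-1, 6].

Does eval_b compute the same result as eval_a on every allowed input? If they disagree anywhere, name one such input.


This is a faithful refactor — min/max/abs usage differs, but the computed results match everywhere.
One worked example (a=2, b=2) — eval_a: tot := 70 | acc := 0 | (((-tot) <= max(a, acc)) || ((8 * tot) > (tot * a))): true | acc := 0 | (!((1 - b) == (-6 - -1))): true | b := 71 | result 350; eval_b: tot := 70 | acc := 0 | (((-tot) <= max(a, acc)) || ((8 * tot) > (tot * a))): true | acc := 0 | (!((-6 - -1) == (1 - b))): true | b := 71 | result 350; agreement on 350.
An exhaustive pass over the 56 declared inputs shows identical outputs.
verdict: equivalent


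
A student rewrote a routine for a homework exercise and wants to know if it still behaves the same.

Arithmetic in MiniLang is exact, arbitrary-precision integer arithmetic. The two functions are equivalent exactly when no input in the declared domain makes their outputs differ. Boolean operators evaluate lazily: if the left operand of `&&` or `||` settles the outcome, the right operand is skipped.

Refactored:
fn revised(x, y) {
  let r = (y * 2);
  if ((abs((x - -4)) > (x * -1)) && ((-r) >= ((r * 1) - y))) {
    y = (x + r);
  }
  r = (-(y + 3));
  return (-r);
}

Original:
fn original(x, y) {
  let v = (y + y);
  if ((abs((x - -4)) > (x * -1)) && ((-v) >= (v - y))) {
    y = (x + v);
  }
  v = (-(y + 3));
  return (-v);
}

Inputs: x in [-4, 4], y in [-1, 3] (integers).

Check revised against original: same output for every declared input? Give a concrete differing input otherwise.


Side by side, the visible changes include: arithmetic usage differs, plus local variable names differ, plus constant usage differs.
As a probe, take x=-4, y=-1: original runs v = -2; ((abs((x - -4)) > (x * -1)) && ((-v) >= (v - y))) -> false; v = -2; return 2; revised runs r = -2; ((abs((x - -4)) > (x * -1)) && ((-r) >= ((r * 1) - y))) -> false; r = -2; return 2; both end at 2.
Across all 45 domain points the two functions coincide.
verdict: equivalent


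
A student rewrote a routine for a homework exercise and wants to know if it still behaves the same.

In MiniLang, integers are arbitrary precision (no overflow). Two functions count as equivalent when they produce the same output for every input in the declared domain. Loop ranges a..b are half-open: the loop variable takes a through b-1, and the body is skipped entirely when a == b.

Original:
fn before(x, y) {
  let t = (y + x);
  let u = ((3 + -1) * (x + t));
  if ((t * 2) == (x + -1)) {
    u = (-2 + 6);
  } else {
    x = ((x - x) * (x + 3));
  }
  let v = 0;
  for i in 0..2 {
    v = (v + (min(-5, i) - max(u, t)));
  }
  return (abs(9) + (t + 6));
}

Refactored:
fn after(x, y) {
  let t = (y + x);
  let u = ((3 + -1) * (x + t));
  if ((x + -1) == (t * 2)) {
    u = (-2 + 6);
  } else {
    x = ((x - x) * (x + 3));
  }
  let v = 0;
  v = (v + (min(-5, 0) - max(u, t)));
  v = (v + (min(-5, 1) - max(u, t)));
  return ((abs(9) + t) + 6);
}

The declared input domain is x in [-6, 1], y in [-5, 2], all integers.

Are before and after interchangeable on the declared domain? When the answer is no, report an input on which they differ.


Comparing the listings, the differences include: constant usage differs, plus loop structure differs, plus min/max/abs usage differs, plus arithmetic usage differs, plus local variable names differ.
One worked example (x=-3, y=-2) — before: t := -5 | u := -16 | ((t * 2) == (x + -1)): false | x := 0 | v := 0 | iter i=0: | v := 0 | iter i=1: | v := 0 | result 10; after: t := -5 | u := -16 | ((x + -1) == (t * 2)): false | x := 0 | v := 0 | v := 0 | v := 0 | result 10; agreement on 10.
Checked all 64 inputs in the declared domain: the outputs agree on every one.
verdict: equivalent


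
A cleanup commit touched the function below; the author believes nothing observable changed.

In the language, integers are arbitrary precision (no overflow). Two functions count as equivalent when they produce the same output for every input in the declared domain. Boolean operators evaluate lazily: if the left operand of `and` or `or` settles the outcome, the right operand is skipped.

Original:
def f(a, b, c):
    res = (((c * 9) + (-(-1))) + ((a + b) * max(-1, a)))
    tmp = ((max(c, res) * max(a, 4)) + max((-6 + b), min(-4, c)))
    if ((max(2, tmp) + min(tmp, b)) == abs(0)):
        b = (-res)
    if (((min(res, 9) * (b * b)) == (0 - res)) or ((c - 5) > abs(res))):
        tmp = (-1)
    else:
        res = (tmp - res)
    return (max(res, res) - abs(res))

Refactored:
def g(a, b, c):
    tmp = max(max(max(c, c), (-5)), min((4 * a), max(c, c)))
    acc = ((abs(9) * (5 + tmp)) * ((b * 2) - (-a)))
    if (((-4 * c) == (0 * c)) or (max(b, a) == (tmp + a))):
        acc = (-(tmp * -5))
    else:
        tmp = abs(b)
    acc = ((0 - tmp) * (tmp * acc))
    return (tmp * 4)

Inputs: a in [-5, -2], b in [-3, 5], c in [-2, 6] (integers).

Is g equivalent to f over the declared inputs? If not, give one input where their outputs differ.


Consider the input a=-5, b=-3, c=-2.
f: res=-9, then tmp=-12, then ((max(2, tmp) + min(tmp, b)) == abs(0)) is false, then (((min(res, 9) * (b * b)) == (0 - res)) or ((c - 5) > abs(res))) is false, then res=-3, then returns -6
g: tmp=-2, then acc=-297, then (((-4 * c) == (0 * c)) or (max(b, a) == (tmp + a))) is false, then tmp=3, then acc=2673, then returns 12
-6 and 12 differ, so these are not the same function on this domain.
verdict: not equivalent; witness: a=-5, b=-3, c=-2


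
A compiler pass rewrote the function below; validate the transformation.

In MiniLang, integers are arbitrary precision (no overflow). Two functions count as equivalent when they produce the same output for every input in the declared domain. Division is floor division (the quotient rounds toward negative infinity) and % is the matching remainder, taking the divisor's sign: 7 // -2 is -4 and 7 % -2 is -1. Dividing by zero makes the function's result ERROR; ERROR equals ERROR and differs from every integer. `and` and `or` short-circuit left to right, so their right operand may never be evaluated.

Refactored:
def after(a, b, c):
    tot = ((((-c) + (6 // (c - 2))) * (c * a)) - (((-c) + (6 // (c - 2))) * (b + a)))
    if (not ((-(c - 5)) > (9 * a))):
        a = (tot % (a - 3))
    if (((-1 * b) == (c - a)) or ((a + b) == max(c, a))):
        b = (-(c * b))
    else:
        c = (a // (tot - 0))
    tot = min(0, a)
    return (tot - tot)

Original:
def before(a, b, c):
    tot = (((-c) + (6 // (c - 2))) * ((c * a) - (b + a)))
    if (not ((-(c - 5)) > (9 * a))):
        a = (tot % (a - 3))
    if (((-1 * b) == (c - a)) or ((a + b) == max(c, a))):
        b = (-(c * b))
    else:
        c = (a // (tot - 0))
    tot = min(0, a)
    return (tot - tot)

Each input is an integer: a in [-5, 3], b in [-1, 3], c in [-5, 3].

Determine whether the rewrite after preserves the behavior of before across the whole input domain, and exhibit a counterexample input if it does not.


Comparing the listings, the differences include: constant usage differs; also arithmetic usage differs.
As a probe, take a=-2, b=2, c=-4: before runs tot := 24 | (not ((-(c - 5)) > (9 * a))): false | (((-1 * b) == (c - a)) or ((a + b) == max(c, a))): true | b := 8 | tot := -2 | result 0; after runs tot := 24 | (not ((-(c - 5)) > (9 * a))): false | (((-1 * b) == (c - a)) or ((a + b) == max(c, a))): true | b := 8 | tot := -2 | result 0; both end at 0.
Sweeping the whole domain (405 inputs) finds no disagreement.
verdict: equivalent


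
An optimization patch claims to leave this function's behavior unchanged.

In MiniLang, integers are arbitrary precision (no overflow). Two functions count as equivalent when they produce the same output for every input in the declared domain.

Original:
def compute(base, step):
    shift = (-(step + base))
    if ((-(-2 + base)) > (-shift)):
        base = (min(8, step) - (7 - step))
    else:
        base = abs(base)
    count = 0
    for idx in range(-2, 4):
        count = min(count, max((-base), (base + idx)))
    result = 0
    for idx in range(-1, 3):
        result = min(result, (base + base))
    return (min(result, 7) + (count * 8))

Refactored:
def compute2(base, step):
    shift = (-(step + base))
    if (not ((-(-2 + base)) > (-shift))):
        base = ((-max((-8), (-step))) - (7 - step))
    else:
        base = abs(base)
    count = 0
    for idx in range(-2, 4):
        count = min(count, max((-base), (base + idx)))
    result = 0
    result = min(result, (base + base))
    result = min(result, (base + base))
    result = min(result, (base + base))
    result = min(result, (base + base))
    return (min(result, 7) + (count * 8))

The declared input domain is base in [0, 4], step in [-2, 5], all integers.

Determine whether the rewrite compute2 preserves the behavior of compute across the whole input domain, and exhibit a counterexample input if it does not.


Consider the input base=0, step=-2.
compute: shift=2, then ((-(-2 + base)) > (-shift)) is true, then base=-11, then count=0, then (idx=-2), then count=0, then (idx=-1), then count=0, then (idx=0), then count=0, then (idx=1), then count=0, then (idx=2), then count=0, then (idx=3), then count=0, then result=0, then (idx=-1), then result=-22, then (idx=0), then result=-22, then (idx=1), then result=-22, then (idx=2), then result=-22, then returns -22
compute2: shift=2, then (not ((-(-2 + base)) > (-shift))) is false, then base=0, then count=0, then (idx=-2), then count=0, then (idx=-1), then count=0, then (idx=0), then count=0, then (idx=1), then count=0, then (idx=2), then count=0, then (idx=3), then count=0, then result=0, then result=0, then result=0, then result=0, then result=0, then returns 0
-22 against 0: the behavior changed.
verdict: not equivalent; witness: base=0, step=-2


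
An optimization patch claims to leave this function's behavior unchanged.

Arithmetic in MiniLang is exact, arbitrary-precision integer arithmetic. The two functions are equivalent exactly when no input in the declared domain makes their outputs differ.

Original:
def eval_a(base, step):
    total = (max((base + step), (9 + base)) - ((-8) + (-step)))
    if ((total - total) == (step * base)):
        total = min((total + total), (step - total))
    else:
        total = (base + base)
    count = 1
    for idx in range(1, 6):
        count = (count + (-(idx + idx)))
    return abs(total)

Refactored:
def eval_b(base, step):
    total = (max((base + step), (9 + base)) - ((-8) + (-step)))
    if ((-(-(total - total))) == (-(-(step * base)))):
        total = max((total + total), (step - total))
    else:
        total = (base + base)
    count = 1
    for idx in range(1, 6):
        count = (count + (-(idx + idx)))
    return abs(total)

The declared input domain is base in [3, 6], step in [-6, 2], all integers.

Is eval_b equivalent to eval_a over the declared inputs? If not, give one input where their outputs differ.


The rewrite breaks on base=3, step=0, where the results are 20 and 40.
eval_a: total := 20 | ((total - total) == (step * base)): true | total := -20 | count := 1 | iter idx=1: | count := -1 | iter idx=2: | count := -5 | iter idx=3: | count := -11 | iter idx=4: | count := -19 | iter idx=5: | count := -29 | result 20
eval_b: total := 20 | ((-(-(total - total))) == (-(-(step * base)))): true | total := 40 | count := 1 | iter idx=1: | count := -1 | iter idx=2: | count := -5 | iter idx=3: | count := -11 | iter idx=4: | count := -19 | iter idx=5: | count := -29 | result 40
verdict: not equivalent; witness: base=3, step=0


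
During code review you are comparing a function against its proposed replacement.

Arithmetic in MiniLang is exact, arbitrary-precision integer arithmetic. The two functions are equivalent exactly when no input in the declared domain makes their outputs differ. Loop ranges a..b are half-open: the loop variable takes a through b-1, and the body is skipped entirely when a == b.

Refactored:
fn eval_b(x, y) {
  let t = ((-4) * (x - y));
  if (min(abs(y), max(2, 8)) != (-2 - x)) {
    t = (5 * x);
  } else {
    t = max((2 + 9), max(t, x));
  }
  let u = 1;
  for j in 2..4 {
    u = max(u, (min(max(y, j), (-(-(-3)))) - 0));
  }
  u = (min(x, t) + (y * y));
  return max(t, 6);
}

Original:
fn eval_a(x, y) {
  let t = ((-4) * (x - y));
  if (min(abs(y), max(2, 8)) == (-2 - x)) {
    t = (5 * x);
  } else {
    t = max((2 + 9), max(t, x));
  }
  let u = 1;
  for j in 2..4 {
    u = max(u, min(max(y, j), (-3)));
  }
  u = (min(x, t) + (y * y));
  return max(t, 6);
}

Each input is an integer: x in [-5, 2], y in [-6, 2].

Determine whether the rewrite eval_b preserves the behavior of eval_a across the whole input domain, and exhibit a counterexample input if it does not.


Take x=-5, y=-6.
eval_a: t = -4; (min(abs(y), max(2, 8)) == (-2 - x)) -> false; t = 11; u = 1; [j=2]; u = 1; [j=3]; u = 1; u = 31; return 11
eval_b: t = -4; (min(abs(y), max(2, 8)) != (-2 - x)) -> true; t = -25; u = 1; [j=2]; u = 1; [j=3]; u = 1; u = 11; return 6
11 vs 6 — the two versions disagree here.
verdict: not equivalent; witness: x=-5, y=-6


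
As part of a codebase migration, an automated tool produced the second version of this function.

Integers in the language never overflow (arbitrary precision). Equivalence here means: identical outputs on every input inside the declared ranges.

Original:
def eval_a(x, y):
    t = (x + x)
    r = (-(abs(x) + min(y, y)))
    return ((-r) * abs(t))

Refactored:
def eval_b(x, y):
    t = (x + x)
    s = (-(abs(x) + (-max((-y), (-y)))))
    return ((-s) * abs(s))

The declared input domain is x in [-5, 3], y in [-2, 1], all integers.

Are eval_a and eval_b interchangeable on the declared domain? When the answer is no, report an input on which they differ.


Not equivalent: x=-5, y=-2 separates them (30 vs 9).
eval_a: t=-10, then r=-3, then returns 30
eval_b: t=-10, then s=-3, then returns 9
verdict: not equivalent; witness: x=-5, y=-2


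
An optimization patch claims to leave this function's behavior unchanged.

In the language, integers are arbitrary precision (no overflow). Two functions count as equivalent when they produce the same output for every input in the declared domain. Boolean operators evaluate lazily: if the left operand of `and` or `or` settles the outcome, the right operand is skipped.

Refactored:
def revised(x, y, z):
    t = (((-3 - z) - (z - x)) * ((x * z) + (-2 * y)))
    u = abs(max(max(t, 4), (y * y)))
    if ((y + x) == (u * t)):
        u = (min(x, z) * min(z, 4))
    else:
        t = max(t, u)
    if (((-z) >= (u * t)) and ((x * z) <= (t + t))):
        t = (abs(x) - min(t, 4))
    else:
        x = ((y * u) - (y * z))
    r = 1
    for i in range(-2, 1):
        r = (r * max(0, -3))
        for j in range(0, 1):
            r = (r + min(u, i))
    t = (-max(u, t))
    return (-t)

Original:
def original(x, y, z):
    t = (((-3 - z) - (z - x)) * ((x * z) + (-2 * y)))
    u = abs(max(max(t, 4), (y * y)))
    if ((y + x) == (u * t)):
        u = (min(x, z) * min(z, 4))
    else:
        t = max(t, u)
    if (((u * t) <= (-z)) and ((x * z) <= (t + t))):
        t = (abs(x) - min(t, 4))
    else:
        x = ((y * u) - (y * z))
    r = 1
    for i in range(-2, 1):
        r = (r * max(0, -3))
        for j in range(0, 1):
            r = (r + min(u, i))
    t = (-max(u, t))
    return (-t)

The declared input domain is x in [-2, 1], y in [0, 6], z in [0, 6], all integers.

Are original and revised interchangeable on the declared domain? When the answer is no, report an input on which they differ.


Changes here: comparison usage differs; the full 196-point sweep finds no disagreement.
verdict: equivalent


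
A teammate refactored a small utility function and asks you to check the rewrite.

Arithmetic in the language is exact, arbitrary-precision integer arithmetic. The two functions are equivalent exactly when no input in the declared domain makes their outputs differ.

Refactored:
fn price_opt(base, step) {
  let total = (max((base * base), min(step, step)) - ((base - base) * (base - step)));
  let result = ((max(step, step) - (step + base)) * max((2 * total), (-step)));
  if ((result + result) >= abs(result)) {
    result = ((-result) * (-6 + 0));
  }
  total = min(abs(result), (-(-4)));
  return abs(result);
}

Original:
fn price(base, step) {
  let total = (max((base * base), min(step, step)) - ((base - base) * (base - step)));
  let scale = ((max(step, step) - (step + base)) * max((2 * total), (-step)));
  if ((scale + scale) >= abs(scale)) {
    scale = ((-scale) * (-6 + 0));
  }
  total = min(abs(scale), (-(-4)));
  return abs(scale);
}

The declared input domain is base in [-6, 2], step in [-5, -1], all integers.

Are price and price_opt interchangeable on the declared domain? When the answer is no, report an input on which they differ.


Changes here: local variable names differ; the full 45-point sweep finds no disagreement.
verdict: equivalent


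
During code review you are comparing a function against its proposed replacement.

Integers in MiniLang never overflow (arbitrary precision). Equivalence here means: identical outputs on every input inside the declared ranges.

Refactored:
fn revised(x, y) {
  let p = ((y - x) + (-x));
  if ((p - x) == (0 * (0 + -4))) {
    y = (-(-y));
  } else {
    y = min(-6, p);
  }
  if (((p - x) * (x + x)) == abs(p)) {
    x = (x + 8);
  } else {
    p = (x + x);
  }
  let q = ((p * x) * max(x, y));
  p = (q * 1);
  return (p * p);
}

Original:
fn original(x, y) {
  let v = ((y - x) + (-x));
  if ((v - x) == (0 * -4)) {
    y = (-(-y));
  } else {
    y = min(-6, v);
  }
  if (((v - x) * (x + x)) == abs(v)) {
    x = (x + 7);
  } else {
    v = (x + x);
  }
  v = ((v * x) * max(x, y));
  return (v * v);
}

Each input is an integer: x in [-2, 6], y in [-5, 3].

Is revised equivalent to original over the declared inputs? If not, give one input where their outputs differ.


On input x=-1, y=-4, original returns 5184 while revised returns 9604.
verdict: not equivalent; witness: x=-1, y=-4


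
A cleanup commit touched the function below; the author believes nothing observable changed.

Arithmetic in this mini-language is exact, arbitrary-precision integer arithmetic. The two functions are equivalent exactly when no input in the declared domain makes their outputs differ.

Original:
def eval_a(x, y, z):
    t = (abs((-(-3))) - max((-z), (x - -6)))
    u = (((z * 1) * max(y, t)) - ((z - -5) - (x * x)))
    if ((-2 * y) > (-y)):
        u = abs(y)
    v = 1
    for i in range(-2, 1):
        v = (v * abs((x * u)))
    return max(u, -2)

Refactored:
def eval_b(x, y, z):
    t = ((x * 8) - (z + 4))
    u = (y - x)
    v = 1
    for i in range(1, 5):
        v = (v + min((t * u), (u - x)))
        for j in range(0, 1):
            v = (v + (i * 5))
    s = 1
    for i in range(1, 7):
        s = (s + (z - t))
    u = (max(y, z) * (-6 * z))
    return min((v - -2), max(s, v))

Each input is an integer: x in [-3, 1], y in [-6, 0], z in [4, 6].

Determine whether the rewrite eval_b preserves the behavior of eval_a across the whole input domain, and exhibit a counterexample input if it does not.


Try x=-3, y=-6, z=4.
eval_a: t = 0; u = 0; ((-2 * y) > (-y)) -> true; u = 6; v = 1; [i=-2]; v = 18; [i=-1]; v = 324; [i=0]; v = 5832; return 6
eval_b: t = -32; u = -3; v = 1; [i=1]; v = 1; [j=0]; v = 6; [i=2]; v = 6; [j=0]; v = 16; [i=3]; v = 16; [j=0]; v = 31; [i=4]; v = 31; [j=0]; v = 51; s = 1; [i=1]; s = 37; [i=2]; s = 73; [i=3]; s = 109; [i=4]; s = 145; [i=5]; s = 181; [i=6]; s = 217; u = -96; return 53
6 against 53: the behavior changed.
verdict: not equivalent; witness: x=-3, y=-6, z=4


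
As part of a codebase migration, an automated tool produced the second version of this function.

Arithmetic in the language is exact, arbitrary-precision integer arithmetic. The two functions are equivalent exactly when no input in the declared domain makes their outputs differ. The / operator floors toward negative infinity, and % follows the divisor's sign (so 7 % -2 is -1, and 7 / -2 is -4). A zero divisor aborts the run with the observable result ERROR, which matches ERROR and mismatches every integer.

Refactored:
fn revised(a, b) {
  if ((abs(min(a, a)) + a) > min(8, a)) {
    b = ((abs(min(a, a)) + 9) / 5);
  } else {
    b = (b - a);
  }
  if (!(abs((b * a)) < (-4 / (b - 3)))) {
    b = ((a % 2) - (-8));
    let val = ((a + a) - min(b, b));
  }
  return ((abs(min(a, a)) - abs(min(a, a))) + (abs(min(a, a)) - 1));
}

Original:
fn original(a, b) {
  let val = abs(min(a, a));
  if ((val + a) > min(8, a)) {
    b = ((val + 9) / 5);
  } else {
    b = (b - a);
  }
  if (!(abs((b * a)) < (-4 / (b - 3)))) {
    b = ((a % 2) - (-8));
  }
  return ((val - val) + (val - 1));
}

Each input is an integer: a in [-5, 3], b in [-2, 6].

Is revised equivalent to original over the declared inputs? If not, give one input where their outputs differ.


Reading the diff, among the changes: min/max/abs usage differs; arithmetic usage differs.
One worked example (a=-4, b=3) — original: val = 4; ((val + a) > min(8, a)) -> true; b = 2; (!(abs((b * a)) < (-4 / (b - 3)))) -> true; b = 8; return 3; revised: ((abs(min(a, a)) + a) > min(8, a)) -> true; b = 2; (!(abs((b * a)) < (-4 / (b - 3)))) -> true; b = 8; val = -16; return 3; agreement on 3.
Every one of the 81 inputs gives matching results.
verdict: equivalent


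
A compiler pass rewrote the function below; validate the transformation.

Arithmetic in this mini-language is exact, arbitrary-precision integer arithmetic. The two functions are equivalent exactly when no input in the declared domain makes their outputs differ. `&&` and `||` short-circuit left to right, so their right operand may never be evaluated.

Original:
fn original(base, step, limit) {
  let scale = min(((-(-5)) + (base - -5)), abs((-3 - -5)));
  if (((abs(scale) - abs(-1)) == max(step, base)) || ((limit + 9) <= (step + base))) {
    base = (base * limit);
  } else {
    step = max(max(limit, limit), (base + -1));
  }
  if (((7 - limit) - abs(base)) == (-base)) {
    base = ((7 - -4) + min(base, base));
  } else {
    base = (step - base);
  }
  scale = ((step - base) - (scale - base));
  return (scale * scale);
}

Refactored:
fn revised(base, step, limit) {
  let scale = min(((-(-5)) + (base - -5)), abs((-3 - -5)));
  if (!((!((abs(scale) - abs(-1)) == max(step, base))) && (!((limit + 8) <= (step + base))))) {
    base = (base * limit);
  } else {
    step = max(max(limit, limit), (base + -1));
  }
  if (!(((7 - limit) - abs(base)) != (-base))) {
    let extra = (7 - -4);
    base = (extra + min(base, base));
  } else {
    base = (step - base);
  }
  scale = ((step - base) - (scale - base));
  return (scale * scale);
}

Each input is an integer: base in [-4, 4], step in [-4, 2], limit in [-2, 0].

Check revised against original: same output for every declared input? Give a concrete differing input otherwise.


These are not equivalent — on base=4, step=2, limit=-2 the outputs split (1 vs 0).
original: scale = 2; (((abs(scale) - abs(-1)) == max(step, base)) || ((limit + 9) <= (step + base))) -> false; step = 3; (((7 - limit) - abs(base)) == (-base)) -> false; base = -1; scale = 1; return 1
revised: scale = 2; (!((!((abs(scale) - abs(-1)) == max(step, base))) && (!((limit + 8) <= (step + base))))) -> true; base = -8; (!(((7 - limit) - abs(base)) != (-base))) -> false; base = 10; scale = 0; return 0
verdict: not equivalent; witness: base=4, step=2, limit=-2


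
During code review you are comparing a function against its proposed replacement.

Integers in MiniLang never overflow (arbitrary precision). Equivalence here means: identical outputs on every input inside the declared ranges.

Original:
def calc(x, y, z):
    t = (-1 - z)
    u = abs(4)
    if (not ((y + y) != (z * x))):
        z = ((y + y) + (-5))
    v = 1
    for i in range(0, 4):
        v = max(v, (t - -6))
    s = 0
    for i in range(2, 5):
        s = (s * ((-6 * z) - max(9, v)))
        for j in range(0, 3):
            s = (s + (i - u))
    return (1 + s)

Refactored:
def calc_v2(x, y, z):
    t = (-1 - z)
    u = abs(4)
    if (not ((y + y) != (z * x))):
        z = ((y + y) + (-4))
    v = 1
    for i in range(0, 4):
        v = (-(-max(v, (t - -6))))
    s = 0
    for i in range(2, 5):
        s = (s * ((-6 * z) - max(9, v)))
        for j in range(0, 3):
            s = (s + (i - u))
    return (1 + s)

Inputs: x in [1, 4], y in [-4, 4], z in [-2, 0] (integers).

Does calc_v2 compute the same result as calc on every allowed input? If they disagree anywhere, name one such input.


The rewrite breaks on x=1, y=-1, z=-2, where the results are -6632 and -4454.
calc: t becomes 1; next u becomes 4; next (not ((y + y) != (z * x))) evaluates to true; next z becomes -7; next v becomes 1; next at i=0:; next v becomes 7; next at i=1:; next v becomes 7; next at i=2:; next v becomes 7; next at i=3:; next v becomes 7; next s becomes 0; next at i=2:; next s becomes 0; next at j=0:; next s becomes -2; next at j=1:; next s becomes -4; next at j=2:; next s becomes -6; next at i=3:; next s becomes -198; next at j=0:; next s becomes -199; next at j=1:; next s becomes -200; next at j=2:; next s becomes -201; next at i=4:; next s becomes -6633; next at j=0:; next s becomes -6633; next at j=1:; next s becomes -6633; next at j=2:; next s becomes -6633; next final value -6632
calc_v2: t becomes 1; next u becomes 4; next (not ((y + y) != (z * x))) evaluates to true; next z becomes -6; next v becomes 1; next at i=0:; next v becomes 7; next at i=1:; next v becomes 7; next at i=2:; next v becomes 7; next at i=3:; next v becomes 7; next s becomes 0; next at i=2:; next s becomes 0; next at j=0:; next s becomes -2; next at j=1:; next s becomes -4; next at j=2:; next s becomes -6; next at i=3:; next s becomes -162; next at j=0:; next s becomes -163; next at j=1:; next s becomes -164; next at j=2:; next s becomes -165; next at i=4:; next s becomes -4455; next at j=0:; next s becomes -4455; next at j=1:; next s becomes -4455; next at j=2:; next s becomes -4455; next final value -4454
verdict: not equivalent; witness: x=1, y=-1, z=-2


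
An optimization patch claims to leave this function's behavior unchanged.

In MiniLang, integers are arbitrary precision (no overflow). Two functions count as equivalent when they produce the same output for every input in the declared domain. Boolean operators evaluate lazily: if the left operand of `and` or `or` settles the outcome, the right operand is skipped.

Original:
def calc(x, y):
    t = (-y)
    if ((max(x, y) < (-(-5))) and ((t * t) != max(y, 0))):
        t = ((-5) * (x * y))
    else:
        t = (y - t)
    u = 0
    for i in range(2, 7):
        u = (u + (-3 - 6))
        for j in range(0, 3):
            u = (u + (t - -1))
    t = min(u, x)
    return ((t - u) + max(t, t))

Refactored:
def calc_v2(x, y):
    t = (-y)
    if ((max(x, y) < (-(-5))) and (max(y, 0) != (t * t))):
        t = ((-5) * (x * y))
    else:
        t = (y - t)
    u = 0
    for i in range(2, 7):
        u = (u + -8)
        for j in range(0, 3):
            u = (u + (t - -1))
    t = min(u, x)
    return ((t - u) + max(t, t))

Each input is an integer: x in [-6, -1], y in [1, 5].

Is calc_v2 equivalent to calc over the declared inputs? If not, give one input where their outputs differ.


Consider the input x=-6, y=1.
calc: t := -1 | ((max(x, y) < (-(-5))) and ((t * t) != max(y, 0))): false | t := 2 | u := 0 | iter i=2: | u := -9 | iter j=0: | u := -6 | iter j=1: | u := -3 | iter j=2: | u := 0 | iter i=3: | u := -9 | iter j=0: | u := -6 | iter j=1: | u := -3 | iter j=2: | u := 0 | iter i=4: | u := -9 | iter j=0: | u := -6 | iter j=1: | u := -3 | iter j=2: | u := 0 | iter i=5: | u := -9 | iter j=0: | u := -6 | iter j=1: | u := -3 | iter j=2: | u := 0 | iter i=6: | u := -9 | iter j=0: | u := -6 | iter j=1: | u := -3 | iter j=2: | u := 0 | t := -6 | result -12
calc_v2: t := -1 | ((max(x, y) < (-(-5))) and (max(y, 0) != (t * t))): false | t := 2 | u := 0 | iter i=2: | u := -8 | iter j=0: | u := -5 | iter j=1: | u := -2 | iter j=2: | u := 1 | iter i=3: | u := -7 | iter j=0: | u := -4 | iter j=1: | u := -1 | iter j=2: | u := 2 | iter i=4: | u := -6 | iter j=0: | u := -3 | iter j=1: | u := 0 | iter j=2: | u := 3 | iter i=5: | u := -5 | iter j=0: | u := -2 | iter j=1: | u := 1 | iter j=2: | u := 4 | iter i=6: | u := -4 | iter j=0: | u := -1 | iter j=1: | u := 2 | iter j=2: | u := 5 | t := -6 | result -17
-12 != -17, so the rewrite changes behavior.
verdict: not equivalent; witness: x=-6, y=1


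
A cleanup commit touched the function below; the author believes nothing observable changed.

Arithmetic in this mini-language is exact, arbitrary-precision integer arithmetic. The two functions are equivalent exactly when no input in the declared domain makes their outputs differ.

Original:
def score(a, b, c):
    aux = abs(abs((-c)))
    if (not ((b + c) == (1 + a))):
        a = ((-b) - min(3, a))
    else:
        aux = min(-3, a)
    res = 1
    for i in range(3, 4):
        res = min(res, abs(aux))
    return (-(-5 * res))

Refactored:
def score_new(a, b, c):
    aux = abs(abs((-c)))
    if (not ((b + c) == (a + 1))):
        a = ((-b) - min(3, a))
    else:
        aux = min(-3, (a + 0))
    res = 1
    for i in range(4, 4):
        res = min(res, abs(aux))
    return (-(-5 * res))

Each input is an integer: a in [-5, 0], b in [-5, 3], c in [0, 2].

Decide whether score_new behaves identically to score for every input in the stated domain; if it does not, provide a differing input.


Take a=-5, b=-5, c=0.
score: aux becomes 0; next (not ((b + c) == (1 + a))) evaluates to true; next a becomes 10; next res becomes 1; next at i=3:; next res becomes 0; next final value 0
score_new: aux becomes 0; next (not ((b + c) == (a + 1))) evaluates to true; next a becomes 10; next res becomes 1; next i never enters its loop body; next final value 5
0 != 5, so the rewrite changes behavior.
verdict: not equivalent; witness: a=-5, b=-5, c=0


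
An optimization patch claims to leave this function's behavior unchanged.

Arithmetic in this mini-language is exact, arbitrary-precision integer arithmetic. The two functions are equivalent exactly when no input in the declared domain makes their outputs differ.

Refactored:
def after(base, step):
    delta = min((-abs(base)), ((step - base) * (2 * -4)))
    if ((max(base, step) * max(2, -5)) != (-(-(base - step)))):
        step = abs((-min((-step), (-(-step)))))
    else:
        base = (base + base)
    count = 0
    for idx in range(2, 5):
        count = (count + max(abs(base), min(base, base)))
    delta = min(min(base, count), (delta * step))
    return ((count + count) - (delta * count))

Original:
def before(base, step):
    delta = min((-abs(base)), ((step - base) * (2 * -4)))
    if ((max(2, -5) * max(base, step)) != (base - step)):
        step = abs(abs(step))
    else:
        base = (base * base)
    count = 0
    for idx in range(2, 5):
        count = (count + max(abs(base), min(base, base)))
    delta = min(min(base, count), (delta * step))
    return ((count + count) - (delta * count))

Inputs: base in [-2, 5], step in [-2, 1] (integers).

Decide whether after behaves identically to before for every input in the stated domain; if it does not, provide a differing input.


At base=1, step=-1: before gives 3, after gives 6.
verdict: not equivalent; witness: base=1, step=-1


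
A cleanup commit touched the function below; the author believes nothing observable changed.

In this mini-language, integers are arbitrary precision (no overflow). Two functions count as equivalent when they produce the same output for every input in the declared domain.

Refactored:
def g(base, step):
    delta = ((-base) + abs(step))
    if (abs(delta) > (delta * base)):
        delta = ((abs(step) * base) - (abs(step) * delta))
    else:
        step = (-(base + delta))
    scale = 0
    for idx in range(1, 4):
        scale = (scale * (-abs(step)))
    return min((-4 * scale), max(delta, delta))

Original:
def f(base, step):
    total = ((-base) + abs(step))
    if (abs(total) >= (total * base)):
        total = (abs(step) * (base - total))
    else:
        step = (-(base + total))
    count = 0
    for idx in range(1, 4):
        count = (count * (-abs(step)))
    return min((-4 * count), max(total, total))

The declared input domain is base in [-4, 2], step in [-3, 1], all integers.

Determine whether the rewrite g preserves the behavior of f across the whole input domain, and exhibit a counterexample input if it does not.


There is a counterexample at base=1, step=-3: -3 on one side, 0 on the other.
f: total=2, then (abs(total) >= (total * base)) is true, then total=-3, then count=0, then (idx=1), then count=0, then (idx=2), then count=0, then (idx=3), then count=0, then returns -3
g: delta=2, then (abs(delta) > (delta * base)) is false, then step=-3, then scale=0, then (idx=1), then scale=0, then (idx=2), then scale=0, then (idx=3), then scale=0, then returns 0
verdict: not equivalent; witness: base=1, step=-3
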